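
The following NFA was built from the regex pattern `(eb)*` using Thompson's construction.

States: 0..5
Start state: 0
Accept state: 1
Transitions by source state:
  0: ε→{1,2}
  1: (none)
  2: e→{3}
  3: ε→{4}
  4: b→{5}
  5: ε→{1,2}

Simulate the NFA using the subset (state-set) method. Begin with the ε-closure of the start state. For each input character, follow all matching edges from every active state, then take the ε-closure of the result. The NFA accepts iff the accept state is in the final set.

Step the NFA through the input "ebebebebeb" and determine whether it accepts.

S₀ = ε-closure({0}) = {0,1,2}
'e' @ 1: {3,4}
'b' @ 2: {1,2,5}  [accepting]
'e' @ 3: {3,4}
'b' @ 4: {1,2,5}  [accepting]
'e' @ 5: {3,4}
'b' @ 6: {1,2,5}  [accepting]
'e' @ 7: {3,4}
'b' @ 8: {1,2,5}  [accepting]
'e' @ 9: {3,4}
'b' @ 10: {1,2,5}  [accepting]
after full input: {1,2,5}  (accept=1 in)

Answer: ACCEPT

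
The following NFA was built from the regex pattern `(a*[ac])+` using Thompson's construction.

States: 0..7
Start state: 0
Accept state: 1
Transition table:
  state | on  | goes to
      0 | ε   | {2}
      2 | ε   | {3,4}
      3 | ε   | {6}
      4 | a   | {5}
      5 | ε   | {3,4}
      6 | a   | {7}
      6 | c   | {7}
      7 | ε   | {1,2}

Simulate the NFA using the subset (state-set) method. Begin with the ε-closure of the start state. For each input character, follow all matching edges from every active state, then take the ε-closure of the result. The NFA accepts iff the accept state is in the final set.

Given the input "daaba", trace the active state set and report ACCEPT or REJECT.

initial (ε-close {0}): {0,2,3,4,6}
'd' @ 1: {}  — no active states
rest 'aaba' ignored (set empty)
final: {}; accept 1 not in set

Answer: REJECT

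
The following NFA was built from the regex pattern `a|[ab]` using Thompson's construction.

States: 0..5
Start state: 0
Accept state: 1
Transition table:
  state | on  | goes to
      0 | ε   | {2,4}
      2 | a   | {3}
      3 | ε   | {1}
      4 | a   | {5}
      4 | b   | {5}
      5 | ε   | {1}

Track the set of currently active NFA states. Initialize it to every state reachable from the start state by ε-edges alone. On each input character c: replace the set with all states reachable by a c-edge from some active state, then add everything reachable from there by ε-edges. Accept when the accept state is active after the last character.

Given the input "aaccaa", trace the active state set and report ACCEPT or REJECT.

start: ε-closure({0}) = {0,2,4}
'a' @ 1: {1,3,5}  ✓accept
'a' @ 2: {}  — no active states
rest 'ccaa' ignored (set empty)
final: {}; accept 1 not in set

Answer: REJECT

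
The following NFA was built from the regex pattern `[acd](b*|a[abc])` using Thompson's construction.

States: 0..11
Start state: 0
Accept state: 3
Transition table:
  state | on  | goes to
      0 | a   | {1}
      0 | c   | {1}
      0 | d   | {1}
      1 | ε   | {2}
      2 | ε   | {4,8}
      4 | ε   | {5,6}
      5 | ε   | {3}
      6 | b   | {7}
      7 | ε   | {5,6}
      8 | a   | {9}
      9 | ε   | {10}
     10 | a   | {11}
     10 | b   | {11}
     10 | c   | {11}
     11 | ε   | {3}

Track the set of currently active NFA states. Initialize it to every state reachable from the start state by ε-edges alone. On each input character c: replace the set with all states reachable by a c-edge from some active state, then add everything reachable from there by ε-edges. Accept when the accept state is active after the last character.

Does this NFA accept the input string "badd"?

Answer: REJECT

Derivation:
start: ε-closure({0}) = {0}
'b' @ 1: {}  — dead — no transitions
rest 'add' ignored (set empty)
final: {}; accept 3 not in set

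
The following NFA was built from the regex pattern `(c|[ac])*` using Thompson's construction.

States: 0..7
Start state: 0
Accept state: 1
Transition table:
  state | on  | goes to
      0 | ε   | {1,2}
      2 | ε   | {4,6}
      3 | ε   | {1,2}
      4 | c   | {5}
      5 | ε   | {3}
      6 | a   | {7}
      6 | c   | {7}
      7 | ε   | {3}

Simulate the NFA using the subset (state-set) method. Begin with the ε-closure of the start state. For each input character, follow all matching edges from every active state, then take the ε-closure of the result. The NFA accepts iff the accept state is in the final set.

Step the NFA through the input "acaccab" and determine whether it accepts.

initial (ε-close {0}): {0,1,2,4,6}
'a' @ 1: {1,2,3,4,6,7}  ✓accept
'c' @ 2: {1,2,3,4,5,6,7}  ✓accept
'a' @ 3: {1,2,3,4,6,7}  ✓accept
'c' @ 4: {1,2,3,4,5,6,7}  ✓accept
'c' @ 5: {1,2,3,4,5,6,7}  ✓accept
'a' @ 6: {1,2,3,4,6,7}  ✓accept
'b' @ 7: {}  — state set empty
end set {} — state 1 not in

Answer: REJECT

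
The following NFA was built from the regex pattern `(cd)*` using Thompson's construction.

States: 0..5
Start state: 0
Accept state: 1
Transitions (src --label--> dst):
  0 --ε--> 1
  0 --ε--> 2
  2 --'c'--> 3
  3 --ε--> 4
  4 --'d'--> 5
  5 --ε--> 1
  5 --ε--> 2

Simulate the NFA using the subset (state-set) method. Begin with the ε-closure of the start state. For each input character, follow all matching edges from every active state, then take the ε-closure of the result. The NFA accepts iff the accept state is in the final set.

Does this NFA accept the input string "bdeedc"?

S₀ = ε-closure({0}) = {0,1,2}
'b' @ 1: {}  — state set empty
rest 'deedc' ignored (set empty)
after full input: {}  (accept=1 not in)

Answer: REJECT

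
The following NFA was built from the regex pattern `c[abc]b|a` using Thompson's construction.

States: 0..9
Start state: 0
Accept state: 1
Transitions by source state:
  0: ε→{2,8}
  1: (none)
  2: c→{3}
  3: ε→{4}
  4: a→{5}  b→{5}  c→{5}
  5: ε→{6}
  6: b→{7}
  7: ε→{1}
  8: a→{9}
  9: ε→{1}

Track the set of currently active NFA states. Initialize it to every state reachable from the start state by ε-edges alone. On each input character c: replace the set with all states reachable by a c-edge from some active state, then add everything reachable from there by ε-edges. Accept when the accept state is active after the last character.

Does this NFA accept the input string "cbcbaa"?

Answer: REJECT

Derivation:
start: ε-closure({0}) = {0,2,8}
'c' @ 1: {3,4}
'b' @ 2: {5,6}
'c' @ 3: {}  — no active states
rest 'baa' ignored (set empty)
final: {}; accept 1 not in set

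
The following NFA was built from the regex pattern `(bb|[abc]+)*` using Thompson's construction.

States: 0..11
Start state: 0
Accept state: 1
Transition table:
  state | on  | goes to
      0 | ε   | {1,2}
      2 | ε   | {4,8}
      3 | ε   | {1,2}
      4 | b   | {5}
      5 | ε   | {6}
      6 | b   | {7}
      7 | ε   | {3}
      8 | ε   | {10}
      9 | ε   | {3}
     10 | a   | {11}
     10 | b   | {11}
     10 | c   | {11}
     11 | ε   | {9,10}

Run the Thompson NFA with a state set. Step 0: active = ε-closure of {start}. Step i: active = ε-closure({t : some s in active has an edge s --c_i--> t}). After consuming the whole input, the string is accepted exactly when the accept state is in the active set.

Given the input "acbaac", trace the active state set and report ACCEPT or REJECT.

S₀ = ε-closure({0}) = {0,1,2,4,8,10}
'a' @ 1: {1,2,3,4,8,9,10,11}  ✓accept
'c' @ 2: {1,2,3,4,8,9,10,11}  ✓accept
'b' @ 3: {1,2,3,4,5,6,8,9,10,11}  ✓accept
'a' @ 4: {1,2,3,4,8,9,10,11}  ✓accept
'a' @ 5: {1,2,3,4,8,9,10,11}  ✓accept
'c' @ 6: {1,2,3,4,8,9,10,11}  ✓accept
after full input: {1,2,3,4,8,9,10,11}  (accept=1 in)

Answer: ACCEPT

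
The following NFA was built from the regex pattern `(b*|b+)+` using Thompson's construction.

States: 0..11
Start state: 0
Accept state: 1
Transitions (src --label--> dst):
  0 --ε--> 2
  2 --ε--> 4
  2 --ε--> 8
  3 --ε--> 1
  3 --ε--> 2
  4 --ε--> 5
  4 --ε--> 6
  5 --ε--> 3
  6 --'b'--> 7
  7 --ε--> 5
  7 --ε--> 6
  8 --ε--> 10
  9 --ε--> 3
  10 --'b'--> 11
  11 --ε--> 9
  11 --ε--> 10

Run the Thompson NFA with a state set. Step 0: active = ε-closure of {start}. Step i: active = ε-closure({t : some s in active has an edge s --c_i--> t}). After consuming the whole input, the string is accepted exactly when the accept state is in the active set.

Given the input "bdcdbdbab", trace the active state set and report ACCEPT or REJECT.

S₀ = ε-closure({0}) = {0,1,2,3,4,5,6,8,10}
'b' @ 1: {1,2,3,4,5,6,7,8,9,10,11}  [accepting]
'd' @ 2: {}  — state set empty
rest 'cdbdbab' ignored (set empty)
end set {} — state 1 not in

Answer: REJECT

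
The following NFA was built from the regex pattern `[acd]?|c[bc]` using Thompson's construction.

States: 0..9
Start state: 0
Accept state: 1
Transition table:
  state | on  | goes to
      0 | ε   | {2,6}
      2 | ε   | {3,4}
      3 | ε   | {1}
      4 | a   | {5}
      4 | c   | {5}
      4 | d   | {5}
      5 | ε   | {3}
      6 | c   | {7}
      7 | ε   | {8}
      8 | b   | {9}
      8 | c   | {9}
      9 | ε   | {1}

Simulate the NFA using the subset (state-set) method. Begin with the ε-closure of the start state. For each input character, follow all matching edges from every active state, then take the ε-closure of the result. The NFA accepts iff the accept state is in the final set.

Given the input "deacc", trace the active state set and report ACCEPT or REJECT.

Answer: REJECT

Steps:
S₀ = ε-closure({0}) = {0,1,2,3,4,6}
'd' @ 1: {1,3,5}  ✓accept
'e' @ 2: {}  — no active states
rest 'acc' ignored (set empty)
final: {}; accept 1 not in set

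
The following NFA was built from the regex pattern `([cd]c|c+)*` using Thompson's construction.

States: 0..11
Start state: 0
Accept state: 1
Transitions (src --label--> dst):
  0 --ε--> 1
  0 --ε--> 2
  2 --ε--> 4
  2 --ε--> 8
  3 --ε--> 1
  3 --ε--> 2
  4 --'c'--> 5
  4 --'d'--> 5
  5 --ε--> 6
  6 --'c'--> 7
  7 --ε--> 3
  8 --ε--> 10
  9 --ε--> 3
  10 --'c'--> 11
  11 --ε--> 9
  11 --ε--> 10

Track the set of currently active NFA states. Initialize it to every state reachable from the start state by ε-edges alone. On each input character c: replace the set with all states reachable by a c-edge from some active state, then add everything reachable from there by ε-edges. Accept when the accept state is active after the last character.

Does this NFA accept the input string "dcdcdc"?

start: ε-closure({0}) = {0,1,2,4,8,10}
'd' @ 1: {5,6}
'c' @ 2: {1,2,3,4,7,8,10}  (accept∈set)
'd' @ 3: {5,6}
'c' @ 4: {1,2,3,4,7,8,10}  (accept∈set)
'd' @ 5: {5,6}
'c' @ 6: {1,2,3,4,7,8,10}  (accept∈set)
end set {1,2,3,4,7,8,10} — state 1 in

Answer: ACCEPT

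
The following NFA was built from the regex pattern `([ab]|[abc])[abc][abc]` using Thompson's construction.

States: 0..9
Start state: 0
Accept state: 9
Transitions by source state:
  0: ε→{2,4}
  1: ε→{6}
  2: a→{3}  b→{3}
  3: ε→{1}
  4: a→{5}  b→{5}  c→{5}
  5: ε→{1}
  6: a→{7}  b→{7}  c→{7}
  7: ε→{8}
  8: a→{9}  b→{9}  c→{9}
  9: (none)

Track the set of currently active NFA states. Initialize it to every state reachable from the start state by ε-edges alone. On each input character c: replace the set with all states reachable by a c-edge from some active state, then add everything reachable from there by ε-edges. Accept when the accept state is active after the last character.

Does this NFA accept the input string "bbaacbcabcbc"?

start: ε-closure({0}) = {0,2,4}
'b' @ 1: {1,3,5,6}
'b' @ 2: {7,8}
'a' @ 3: {9}  ✓accept
'a' @ 4: {}  — state set empty
rest 'cbcabcbc' ignored (set empty)
after full input: {}  (accept=9 not in)

Answer: REJECT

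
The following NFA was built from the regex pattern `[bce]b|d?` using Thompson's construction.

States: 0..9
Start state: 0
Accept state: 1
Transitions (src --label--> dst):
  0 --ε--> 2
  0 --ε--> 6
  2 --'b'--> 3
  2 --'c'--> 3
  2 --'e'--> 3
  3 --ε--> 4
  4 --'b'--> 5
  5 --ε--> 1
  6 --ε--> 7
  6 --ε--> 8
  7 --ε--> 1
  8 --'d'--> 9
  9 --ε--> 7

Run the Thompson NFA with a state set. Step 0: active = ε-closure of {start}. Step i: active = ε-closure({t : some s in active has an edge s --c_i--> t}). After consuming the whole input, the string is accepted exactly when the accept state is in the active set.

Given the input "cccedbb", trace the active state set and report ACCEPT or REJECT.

start: ε-closure({0}) = {0,1,2,6,7,8}
'c' @ 1: {3,4}
'c' @ 2: {}  — no active states
rest 'cedbb' ignored (set empty)
end set {} — state 1 not in

Answer: REJECT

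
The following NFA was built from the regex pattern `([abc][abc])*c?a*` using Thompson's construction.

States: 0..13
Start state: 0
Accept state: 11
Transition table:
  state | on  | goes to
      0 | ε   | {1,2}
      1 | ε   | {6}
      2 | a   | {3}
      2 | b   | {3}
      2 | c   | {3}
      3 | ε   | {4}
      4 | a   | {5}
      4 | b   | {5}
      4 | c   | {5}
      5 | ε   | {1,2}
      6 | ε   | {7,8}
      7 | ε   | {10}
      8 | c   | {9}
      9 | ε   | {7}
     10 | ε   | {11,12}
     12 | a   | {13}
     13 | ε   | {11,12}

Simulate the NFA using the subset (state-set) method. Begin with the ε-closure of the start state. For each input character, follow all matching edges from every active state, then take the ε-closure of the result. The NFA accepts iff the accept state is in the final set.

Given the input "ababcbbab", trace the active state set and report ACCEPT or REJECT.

Answer: REJECT

Steps:
initial (ε-close {0}): {0,1,2,6,7,8,10,11,12}
'a' @ 1: {3,4,11,12,13}  (accept∈set)
'b' @ 2: {1,2,5,6,7,8,10,11,12}  (accept∈set)
'a' @ 3: {3,4,11,12,13}  (accept∈set)
'b' @ 4: {1,2,5,6,7,8,10,11,12}  (accept∈set)
'c' @ 5: {3,4,7,9,10,11,12}  (accept∈set)
'b' @ 6: {1,2,5,6,7,8,10,11,12}  (accept∈set)
'b' @ 7: {3,4}
'a' @ 8: {1,2,5,6,7,8,10,11,12}  (accept∈set)
'b' @ 9: {3,4}
final: {3,4}; accept 11 not in set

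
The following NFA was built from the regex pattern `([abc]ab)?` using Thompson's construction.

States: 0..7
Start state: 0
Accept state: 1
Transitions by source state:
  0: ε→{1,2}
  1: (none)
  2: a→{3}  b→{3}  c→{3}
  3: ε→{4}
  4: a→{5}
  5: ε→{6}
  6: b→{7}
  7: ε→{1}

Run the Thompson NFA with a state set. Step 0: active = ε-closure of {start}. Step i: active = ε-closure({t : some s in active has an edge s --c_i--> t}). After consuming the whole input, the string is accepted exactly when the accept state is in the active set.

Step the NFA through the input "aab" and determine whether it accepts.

start: ε-closure({0}) = {0,1,2}
'a' @ 1: {3,4}
'a' @ 2: {5,6}
'b' @ 3: {1,7}  (accept∈set)
after full input: {1,7}  (accept=1 in)

Answer: ACCEPT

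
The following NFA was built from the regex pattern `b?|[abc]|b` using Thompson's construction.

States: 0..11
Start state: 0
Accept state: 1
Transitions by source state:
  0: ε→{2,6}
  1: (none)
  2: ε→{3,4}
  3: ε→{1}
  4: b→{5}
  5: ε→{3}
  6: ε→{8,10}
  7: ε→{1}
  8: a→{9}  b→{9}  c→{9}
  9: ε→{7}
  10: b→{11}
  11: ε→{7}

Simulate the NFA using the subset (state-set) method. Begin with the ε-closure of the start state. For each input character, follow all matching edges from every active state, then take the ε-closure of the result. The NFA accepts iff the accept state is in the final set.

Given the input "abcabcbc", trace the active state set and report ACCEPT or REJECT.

initial (ε-close {0}): {0,1,2,3,4,6,8,10}
'a' @ 1: {1,7,9}  [accepting]
'b' @ 2: {}  — dead — no transitions
rest 'cabcbc' ignored (set empty)
after full input: {}  (accept=1 not in)

Answer: REJECT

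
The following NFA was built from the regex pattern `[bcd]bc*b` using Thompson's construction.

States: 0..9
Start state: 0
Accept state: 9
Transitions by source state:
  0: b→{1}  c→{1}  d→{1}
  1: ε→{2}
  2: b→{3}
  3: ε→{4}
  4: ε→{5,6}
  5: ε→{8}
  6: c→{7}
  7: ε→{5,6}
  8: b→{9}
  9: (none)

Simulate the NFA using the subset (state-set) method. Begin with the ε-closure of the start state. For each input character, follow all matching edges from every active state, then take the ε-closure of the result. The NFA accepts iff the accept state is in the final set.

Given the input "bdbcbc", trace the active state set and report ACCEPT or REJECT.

Answer: REJECT

Steps:
S₀ = ε-closure({0}) = {0}
'b' @ 1: {1,2}
'd' @ 2: {}  — dead — no transitions
rest 'bcbc' ignored (set empty)
after full input: {}  (accept=9 not in)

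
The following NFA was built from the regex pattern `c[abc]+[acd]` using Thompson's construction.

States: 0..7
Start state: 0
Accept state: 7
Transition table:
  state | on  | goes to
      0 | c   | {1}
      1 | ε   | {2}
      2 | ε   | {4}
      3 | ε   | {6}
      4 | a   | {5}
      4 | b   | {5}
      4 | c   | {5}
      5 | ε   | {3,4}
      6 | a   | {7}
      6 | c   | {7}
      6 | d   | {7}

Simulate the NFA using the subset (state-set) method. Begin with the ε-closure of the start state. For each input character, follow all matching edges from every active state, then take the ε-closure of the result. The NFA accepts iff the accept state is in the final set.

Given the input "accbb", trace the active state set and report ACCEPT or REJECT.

Answer: REJECT

Trace:
initial (ε-close {0}): {0}
'a' @ 1: {}  — no active states
rest 'ccbb' ignored (set empty)
after full input: {}  (accept=7 not in)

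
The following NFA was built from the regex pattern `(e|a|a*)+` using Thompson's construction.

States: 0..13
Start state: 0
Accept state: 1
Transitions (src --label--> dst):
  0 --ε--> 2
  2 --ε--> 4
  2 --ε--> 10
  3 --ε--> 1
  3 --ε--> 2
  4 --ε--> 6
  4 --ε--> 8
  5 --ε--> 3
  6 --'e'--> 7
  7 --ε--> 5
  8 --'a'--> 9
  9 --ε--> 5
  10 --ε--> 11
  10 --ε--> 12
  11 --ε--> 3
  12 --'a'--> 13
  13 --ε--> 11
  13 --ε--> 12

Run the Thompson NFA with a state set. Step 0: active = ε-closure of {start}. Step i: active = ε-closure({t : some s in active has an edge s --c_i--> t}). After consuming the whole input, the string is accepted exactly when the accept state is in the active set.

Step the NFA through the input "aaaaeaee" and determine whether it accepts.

Answer: ACCEPT

Derivation:
start: ε-closure({0}) = {0,1,2,3,4,6,8,10,11,12}
'a' @ 1: {1,2,3,4,5,6,8,9,10,11,12,13}  [accepting]
'a' @ 2: {1,2,3,4,5,6,8,9,10,11,12,13}  [accepting]
'a' @ 3: {1,2,3,4,5,6,8,9,10,11,12,13}  [accepting]
'a' @ 4: {1,2,3,4,5,6,8,9,10,11,12,13}  [accepting]
'e' @ 5: {1,2,3,4,5,6,7,8,10,11,12}  [accepting]
'a' @ 6: {1,2,3,4,5,6,8,9,10,11,12,13}  [accepting]
'e' @ 7: {1,2,3,4,5,6,7,8,10,11,12}  [accepting]
'e' @ 8: {1,2,3,4,5,6,7,8,10,11,12}  [accepting]
after full input: {1,2,3,4,5,6,7,8,10,11,12}  (accept=1 in)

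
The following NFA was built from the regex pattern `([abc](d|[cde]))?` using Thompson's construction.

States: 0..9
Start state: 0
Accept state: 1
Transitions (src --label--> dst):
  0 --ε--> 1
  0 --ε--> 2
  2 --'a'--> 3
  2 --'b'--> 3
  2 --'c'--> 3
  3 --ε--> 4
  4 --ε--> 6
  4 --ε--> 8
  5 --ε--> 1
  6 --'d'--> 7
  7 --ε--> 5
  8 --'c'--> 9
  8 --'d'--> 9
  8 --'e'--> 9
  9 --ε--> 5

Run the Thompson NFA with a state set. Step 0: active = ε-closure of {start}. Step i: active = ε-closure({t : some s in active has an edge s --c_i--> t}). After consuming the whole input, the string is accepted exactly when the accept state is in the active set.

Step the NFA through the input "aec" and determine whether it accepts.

S₀ = ε-closure({0}) = {0,1,2}
'a' @ 1: {3,4,6,8}
'e' @ 2: {1,5,9}  ✓accept
'c' @ 3: {}  — state set empty
final: {}; accept 1 not in set

Answer: REJECT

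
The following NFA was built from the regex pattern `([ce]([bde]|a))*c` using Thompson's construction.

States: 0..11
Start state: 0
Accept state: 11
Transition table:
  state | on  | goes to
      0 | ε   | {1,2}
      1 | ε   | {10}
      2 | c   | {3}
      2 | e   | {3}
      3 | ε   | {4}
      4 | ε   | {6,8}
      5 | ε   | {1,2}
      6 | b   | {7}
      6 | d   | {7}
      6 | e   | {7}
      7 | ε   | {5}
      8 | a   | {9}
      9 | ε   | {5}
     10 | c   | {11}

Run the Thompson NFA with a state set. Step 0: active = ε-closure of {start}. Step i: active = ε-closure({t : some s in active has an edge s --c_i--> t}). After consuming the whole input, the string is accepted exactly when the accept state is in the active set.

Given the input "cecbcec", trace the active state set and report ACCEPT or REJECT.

start: ε-closure({0}) = {0,1,2,10}
'c' @ 1: {3,4,6,8,11}  ✓accept
'e' @ 2: {1,2,5,7,10}
'c' @ 3: {3,4,6,8,11}  ✓accept
'b' @ 4: {1,2,5,7,10}
'c' @ 5: {3,4,6,8,11}  ✓accept
'e' @ 6: {1,2,5,7,10}
'c' @ 7: {3,4,6,8,11}  ✓accept
end set {3,4,6,8,11} — state 11 in

Answer: ACCEPT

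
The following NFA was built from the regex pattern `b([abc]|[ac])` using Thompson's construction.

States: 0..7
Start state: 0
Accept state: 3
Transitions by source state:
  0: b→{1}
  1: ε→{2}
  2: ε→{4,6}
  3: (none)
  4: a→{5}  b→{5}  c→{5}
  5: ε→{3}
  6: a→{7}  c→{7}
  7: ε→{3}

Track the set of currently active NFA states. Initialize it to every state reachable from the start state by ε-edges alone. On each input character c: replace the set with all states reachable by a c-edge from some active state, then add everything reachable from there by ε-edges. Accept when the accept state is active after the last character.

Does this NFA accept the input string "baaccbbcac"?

Answer: REJECT

Steps:
start: ε-closure({0}) = {0}
'b' @ 1: {1,2,4,6}
'a' @ 2: {3,5,7}  ✓accept
'a' @ 3: {}  — no active states
rest 'ccbbcac' ignored (set empty)
end set {} — state 3 not in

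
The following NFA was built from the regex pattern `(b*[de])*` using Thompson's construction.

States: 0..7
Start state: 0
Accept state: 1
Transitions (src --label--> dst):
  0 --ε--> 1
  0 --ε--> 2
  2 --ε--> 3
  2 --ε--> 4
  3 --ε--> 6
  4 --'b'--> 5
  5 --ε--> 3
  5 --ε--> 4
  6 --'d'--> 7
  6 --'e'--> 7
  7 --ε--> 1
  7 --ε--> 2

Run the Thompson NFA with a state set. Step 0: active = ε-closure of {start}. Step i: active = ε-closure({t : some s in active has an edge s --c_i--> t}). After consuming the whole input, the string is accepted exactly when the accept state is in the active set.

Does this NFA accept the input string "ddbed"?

initial (ε-close {0}): {0,1,2,3,4,6}
'd' @ 1: {1,2,3,4,6,7}  ✓accept
'd' @ 2: {1,2,3,4,6,7}  ✓accept
'b' @ 3: {3,4,5,6}
'e' @ 4: {1,2,3,4,6,7}  ✓accept
'd' @ 5: {1,2,3,4,6,7}  ✓accept
after full input: {1,2,3,4,6,7}  (accept=1 in)

Answer: ACCEPT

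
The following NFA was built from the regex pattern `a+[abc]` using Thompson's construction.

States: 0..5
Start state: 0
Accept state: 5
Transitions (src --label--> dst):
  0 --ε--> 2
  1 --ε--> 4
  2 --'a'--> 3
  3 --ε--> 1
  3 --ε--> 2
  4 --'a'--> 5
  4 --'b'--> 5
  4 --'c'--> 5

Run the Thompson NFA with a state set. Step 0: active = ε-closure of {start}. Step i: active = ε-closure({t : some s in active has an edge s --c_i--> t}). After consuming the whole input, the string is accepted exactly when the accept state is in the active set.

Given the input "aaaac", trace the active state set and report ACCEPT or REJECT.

Answer: ACCEPT

Steps:
S₀ = ε-closure({0}) = {0,2}
'a' @ 1: {1,2,3,4}
'a' @ 2: {1,2,3,4,5}  ✓accept
'a' @ 3: {1,2,3,4,5}  ✓accept
'a' @ 4: {1,2,3,4,5}  ✓accept
'c' @ 5: {5}  ✓accept
after full input: {5}  (accept=5 in)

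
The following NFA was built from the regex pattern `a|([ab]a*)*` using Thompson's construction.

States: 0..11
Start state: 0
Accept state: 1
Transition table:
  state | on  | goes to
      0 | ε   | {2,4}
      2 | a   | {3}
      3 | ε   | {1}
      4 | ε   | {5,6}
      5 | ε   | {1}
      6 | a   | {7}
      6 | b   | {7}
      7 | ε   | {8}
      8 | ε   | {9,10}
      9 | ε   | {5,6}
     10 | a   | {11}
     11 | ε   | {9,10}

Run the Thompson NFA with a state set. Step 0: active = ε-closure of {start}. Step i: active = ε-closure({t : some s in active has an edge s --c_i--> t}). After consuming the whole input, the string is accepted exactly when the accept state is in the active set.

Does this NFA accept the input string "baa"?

start: ε-closure({0}) = {0,1,2,4,5,6}
'b' @ 1: {1,5,6,7,8,9,10}  ✓accept
'a' @ 2: {1,5,6,7,8,9,10,11}  ✓accept
'a' @ 3: {1,5,6,7,8,9,10,11}  ✓accept
end set {1,5,6,7,8,9,10,11} — state 1 in

Answer: ACCEPT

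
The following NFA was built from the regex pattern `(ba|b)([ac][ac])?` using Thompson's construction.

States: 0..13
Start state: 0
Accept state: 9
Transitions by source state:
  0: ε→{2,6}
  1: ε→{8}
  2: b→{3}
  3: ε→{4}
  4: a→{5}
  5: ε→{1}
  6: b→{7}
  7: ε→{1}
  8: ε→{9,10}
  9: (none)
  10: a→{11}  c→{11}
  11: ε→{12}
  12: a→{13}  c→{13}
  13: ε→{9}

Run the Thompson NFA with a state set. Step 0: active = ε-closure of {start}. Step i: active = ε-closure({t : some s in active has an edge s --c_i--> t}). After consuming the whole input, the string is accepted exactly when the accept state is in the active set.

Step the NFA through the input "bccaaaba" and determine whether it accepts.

S₀ = ε-closure({0}) = {0,2,6}
'b' @ 1: {1,3,4,7,8,9,10}  (accept∈set)
'c' @ 2: {11,12}
'c' @ 3: {9,13}  (accept∈set)
'a' @ 4: {}  — state set empty
rest 'aaba' ignored (set empty)
final: {}; accept 9 not in set

Answer: REJECT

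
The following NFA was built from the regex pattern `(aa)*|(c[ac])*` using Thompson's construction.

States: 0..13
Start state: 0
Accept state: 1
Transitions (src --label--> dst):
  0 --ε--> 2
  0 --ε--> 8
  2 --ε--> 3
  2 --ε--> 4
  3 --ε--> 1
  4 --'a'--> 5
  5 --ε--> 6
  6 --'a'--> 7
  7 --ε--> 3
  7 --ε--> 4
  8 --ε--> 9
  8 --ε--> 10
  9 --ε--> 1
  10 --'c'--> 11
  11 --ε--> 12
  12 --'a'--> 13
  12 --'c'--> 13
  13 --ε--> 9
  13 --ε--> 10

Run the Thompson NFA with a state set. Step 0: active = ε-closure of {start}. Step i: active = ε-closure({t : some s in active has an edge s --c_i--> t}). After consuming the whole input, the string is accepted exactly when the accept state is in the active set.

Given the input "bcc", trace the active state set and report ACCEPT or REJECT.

Answer: REJECT

Trace:
S₀ = ε-closure({0}) = {0,1,2,3,4,8,9,10}
'b' @ 1: {}  — state set empty
rest 'cc' ignored (set empty)
after full input: {}  (accept=1 not in)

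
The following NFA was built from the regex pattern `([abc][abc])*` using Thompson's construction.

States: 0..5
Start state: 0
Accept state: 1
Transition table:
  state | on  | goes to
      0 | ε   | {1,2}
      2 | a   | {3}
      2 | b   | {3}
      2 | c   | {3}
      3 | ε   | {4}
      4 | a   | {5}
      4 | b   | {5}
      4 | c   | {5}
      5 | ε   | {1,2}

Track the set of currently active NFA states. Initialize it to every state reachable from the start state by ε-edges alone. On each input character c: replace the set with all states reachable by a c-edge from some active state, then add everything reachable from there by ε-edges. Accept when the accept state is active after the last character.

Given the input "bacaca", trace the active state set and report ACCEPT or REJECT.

Answer: ACCEPT

Trace:
initial (ε-close {0}): {0,1,2}
'b' @ 1: {3,4}
'a' @ 2: {1,2,5}  (accept∈set)
'c' @ 3: {3,4}
'a' @ 4: {1,2,5}  (accept∈set)
'c' @ 5: {3,4}
'a' @ 6: {1,2,5}  (accept∈set)
end set {1,2,5} — state 1 in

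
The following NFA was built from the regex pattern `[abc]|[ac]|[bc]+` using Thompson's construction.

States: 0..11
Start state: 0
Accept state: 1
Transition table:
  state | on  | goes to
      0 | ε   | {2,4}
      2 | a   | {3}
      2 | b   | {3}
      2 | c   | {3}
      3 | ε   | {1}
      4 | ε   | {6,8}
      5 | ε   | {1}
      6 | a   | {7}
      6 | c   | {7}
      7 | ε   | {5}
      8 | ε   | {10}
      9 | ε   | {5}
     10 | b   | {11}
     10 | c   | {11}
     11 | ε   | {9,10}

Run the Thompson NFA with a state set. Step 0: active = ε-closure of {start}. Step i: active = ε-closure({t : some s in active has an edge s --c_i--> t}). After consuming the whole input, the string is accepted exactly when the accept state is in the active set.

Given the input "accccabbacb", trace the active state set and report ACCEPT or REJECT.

Answer: REJECT

Trace:
S₀ = ε-closure({0}) = {0,2,4,6,8,10}
'a' @ 1: {1,3,5,7}  (accept∈set)
'c' @ 2: {}  — state set empty
rest 'cccabbacb' ignored (set empty)
final: {}; accept 1 not in set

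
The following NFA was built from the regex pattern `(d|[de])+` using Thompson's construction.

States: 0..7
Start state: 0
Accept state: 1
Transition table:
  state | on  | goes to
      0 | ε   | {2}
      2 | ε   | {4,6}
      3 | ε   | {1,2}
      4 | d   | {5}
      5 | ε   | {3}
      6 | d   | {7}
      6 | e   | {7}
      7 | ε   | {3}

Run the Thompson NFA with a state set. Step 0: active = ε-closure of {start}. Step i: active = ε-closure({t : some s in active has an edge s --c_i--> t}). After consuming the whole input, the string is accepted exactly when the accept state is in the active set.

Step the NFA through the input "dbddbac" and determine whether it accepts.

S₀ = ε-closure({0}) = {0,2,4,6}
'd' @ 1: {1,2,3,4,5,6,7}  ✓accept
'b' @ 2: {}  — dead — no transitions
rest 'ddbac' ignored (set empty)
end set {} — state 1 not in

Answer: REJECT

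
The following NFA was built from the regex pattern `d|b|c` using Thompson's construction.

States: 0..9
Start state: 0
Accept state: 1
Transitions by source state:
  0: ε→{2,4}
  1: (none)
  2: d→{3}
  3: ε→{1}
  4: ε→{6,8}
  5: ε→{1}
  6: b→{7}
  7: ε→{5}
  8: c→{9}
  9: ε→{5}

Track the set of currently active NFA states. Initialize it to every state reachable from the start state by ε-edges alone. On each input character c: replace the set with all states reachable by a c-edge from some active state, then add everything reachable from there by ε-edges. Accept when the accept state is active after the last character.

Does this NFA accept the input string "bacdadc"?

Answer: REJECT

Steps:
initial (ε-close {0}): {0,2,4,6,8}
'b' @ 1: {1,5,7}  [accepting]
'a' @ 2: {}  — no active states
rest 'cdadc' ignored (set empty)
end set {} — state 1 not in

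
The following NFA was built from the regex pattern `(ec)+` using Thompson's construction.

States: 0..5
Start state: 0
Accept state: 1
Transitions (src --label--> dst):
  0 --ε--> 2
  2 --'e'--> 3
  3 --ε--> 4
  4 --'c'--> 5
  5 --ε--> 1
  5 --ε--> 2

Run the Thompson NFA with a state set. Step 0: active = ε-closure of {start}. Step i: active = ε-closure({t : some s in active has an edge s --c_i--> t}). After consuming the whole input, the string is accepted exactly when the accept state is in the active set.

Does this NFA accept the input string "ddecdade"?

start: ε-closure({0}) = {0,2}
'd' @ 1: {}  — state set empty
rest 'decdade' ignored (set empty)
end set {} — state 1 not in

Answer: REJECT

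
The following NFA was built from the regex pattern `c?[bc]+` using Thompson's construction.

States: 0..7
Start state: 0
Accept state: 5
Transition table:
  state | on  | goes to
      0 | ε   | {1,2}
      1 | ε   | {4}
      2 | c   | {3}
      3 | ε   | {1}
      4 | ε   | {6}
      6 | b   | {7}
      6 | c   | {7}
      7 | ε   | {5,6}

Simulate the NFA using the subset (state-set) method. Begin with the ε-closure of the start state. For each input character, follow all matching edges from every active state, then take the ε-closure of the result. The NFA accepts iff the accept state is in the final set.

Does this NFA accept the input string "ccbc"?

initial (ε-close {0}): {0,1,2,4,6}
'c' @ 1: {1,3,4,5,6,7}  [accepting]
'c' @ 2: {5,6,7}  [accepting]
'b' @ 3: {5,6,7}  [accepting]
'c' @ 4: {5,6,7}  [accepting]
after full input: {5,6,7}  (accept=5 in)

Answer: ACCEPT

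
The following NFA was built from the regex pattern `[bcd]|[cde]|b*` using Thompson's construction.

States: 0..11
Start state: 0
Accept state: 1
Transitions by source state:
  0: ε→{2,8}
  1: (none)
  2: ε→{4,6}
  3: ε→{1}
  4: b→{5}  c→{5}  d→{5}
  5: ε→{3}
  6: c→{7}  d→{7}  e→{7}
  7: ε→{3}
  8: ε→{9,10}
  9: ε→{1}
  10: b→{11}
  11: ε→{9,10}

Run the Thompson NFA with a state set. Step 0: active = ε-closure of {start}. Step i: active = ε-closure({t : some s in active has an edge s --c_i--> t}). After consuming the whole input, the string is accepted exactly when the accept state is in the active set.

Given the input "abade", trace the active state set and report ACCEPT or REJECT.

start: ε-closure({0}) = {0,1,2,4,6,8,9,10}
'a' @ 1: {}  — no active states
rest 'bade' ignored (set empty)
after full input: {}  (accept=1 not in)

Answer: REJECT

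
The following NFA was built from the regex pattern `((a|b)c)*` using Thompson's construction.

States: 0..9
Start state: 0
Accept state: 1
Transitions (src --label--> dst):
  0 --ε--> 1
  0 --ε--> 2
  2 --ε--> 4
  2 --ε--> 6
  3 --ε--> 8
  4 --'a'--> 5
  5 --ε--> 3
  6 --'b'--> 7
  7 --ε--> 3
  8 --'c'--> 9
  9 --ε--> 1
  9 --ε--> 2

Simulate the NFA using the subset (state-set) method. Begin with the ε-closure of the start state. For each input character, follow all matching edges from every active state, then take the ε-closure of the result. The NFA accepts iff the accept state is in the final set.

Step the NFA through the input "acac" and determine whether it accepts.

initial (ε-close {0}): {0,1,2,4,6}
'a' @ 1: {3,5,8}
'c' @ 2: {1,2,4,6,9}  [accepting]
'a' @ 3: {3,5,8}
'c' @ 4: {1,2,4,6,9}  [accepting]
after full input: {1,2,4,6,9}  (accept=1 in)

Answer: ACCEPT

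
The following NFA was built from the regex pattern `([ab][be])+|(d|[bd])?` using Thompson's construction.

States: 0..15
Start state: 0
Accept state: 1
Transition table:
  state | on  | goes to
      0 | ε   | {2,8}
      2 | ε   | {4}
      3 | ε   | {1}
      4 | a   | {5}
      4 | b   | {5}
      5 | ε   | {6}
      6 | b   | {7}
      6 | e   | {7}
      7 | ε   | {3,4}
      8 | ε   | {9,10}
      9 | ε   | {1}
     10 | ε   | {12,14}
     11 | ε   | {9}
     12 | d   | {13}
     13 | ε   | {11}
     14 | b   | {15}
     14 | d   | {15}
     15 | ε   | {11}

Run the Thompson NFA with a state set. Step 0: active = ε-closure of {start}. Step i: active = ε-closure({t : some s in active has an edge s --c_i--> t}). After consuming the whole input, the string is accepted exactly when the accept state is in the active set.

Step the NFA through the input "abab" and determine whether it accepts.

S₀ = ε-closure({0}) = {0,1,2,4,8,9,10,12,14}
'a' @ 1: {5,6}
'b' @ 2: {1,3,4,7}  (accept∈set)
'a' @ 3: {5,6}
'b' @ 4: {1,3,4,7}  (accept∈set)
end set {1,3,4,7} — state 1 in

Answer: ACCEPT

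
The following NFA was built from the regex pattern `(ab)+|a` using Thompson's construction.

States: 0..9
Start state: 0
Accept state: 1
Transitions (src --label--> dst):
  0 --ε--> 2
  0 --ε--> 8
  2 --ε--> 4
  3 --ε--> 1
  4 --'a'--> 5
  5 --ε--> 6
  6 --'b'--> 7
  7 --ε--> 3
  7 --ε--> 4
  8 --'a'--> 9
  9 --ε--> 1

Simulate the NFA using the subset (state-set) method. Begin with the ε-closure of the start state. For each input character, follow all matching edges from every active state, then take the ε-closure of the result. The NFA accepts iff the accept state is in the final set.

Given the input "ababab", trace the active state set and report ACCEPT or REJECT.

S₀ = ε-closure({0}) = {0,2,4,8}
'a' @ 1: {1,5,6,9}  (accept∈set)
'b' @ 2: {1,3,4,7}  (accept∈set)
'a' @ 3: {5,6}
'b' @ 4: {1,3,4,7}  (accept∈set)
'a' @ 5: {5,6}
'b' @ 6: {1,3,4,7}  (accept∈set)
after full input: {1,3,4,7}  (accept=1 in)

Answer: ACCEPT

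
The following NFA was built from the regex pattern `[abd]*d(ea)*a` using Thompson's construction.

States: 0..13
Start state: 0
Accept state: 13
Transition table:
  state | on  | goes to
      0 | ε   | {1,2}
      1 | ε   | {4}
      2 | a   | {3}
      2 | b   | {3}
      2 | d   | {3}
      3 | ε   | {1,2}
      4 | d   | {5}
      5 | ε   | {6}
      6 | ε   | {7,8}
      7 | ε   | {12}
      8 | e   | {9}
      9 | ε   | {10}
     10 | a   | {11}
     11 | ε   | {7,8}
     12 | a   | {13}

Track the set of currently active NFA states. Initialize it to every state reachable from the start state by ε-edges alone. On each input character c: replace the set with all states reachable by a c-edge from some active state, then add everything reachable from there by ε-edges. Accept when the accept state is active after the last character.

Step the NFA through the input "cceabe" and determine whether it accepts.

start: ε-closure({0}) = {0,1,2,4}
'c' @ 1: {}  — state set empty
rest 'ceabe' ignored (set empty)
end set {} — state 13 not in

Answer: REJECT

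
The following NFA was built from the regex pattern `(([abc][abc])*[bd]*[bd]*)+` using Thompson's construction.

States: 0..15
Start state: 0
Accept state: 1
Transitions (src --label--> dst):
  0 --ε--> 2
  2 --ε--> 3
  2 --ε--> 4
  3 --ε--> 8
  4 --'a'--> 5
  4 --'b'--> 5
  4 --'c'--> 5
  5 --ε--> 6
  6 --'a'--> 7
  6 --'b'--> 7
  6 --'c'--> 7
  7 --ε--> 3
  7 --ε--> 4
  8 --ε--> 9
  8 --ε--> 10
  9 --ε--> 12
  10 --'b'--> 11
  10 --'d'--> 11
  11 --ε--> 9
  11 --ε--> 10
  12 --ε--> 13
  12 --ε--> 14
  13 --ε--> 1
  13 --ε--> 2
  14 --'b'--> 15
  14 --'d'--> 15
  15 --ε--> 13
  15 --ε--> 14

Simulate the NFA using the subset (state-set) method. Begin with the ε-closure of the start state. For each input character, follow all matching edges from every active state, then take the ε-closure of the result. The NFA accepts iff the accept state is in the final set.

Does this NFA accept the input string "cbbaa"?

S₀ = ε-closure({0}) = {0,1,2,3,4,8,9,10,12,13,14}
'c' @ 1: {5,6}
'b' @ 2: {1,2,3,4,7,8,9,10,12,13,14}  (accept∈set)
'b' @ 3: {1,2,3,4,5,6,8,9,10,11,12,13,14,15}  (accept∈set)
'a' @ 4: {1,2,3,4,5,6,7,8,9,10,12,13,14}  (accept∈set)
'a' @ 5: {1,2,3,4,5,6,7,8,9,10,12,13,14}  (accept∈set)
after full input: {1,2,3,4,5,6,7,8,9,10,12,13,14}  (accept=1 in)

Answer: ACCEPT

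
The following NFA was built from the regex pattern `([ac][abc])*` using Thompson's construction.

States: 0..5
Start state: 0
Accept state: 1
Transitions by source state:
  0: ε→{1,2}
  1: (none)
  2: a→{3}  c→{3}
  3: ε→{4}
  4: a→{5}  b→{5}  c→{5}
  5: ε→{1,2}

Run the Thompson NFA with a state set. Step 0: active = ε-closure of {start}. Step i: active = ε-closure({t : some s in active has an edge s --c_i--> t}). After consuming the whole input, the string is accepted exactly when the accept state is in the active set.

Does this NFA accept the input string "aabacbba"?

Answer: REJECT

Derivation:
start: ε-closure({0}) = {0,1,2}
'a' @ 1: {3,4}
'a' @ 2: {1,2,5}  (accept∈set)
'b' @ 3: {}  — state set empty
rest 'acbba' ignored (set empty)
after full input: {}  (accept=1 not in)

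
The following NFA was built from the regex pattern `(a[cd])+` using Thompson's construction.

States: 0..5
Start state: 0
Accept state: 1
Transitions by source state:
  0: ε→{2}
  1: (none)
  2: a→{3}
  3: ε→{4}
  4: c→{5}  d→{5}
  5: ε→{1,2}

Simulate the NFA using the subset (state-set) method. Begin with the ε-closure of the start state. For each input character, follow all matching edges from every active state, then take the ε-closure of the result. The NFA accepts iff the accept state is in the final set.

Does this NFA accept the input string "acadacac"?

Answer: ACCEPT

Trace:
start: ε-closure({0}) = {0,2}
'a' @ 1: {3,4}
'c' @ 2: {1,2,5}  [accepting]
'a' @ 3: {3,4}
'd' @ 4: {1,2,5}  [accepting]
'a' @ 5: {3,4}
'c' @ 6: {1,2,5}  [accepting]
'a' @ 7: {3,4}
'c' @ 8: {1,2,5}  [accepting]
end set {1,2,5} — state 1 in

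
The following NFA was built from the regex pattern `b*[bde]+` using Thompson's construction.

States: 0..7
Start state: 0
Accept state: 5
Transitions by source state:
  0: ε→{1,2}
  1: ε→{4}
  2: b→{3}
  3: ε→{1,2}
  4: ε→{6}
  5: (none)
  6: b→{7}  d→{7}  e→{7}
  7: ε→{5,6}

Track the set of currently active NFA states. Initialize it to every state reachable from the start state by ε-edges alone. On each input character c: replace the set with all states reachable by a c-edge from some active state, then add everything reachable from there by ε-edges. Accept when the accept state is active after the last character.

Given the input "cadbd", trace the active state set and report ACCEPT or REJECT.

Answer: REJECT

Steps:
start: ε-closure({0}) = {0,1,2,4,6}
'c' @ 1: {}  — no active states
rest 'adbd' ignored (set empty)
final: {}; accept 5 not in set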